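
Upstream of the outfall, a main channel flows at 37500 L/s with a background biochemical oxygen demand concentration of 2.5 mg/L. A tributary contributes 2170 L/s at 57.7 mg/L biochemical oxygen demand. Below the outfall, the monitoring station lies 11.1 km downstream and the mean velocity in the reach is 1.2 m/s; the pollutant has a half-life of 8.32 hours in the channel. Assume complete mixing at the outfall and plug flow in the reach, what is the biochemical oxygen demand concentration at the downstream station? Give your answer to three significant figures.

4.46 mg/L

Mixed concentration C = ΣQC/ΣQ = (37500·2.500 + 2170·57.70) / 39670 = 219000/39670 = 5.520 mg/L.
Travel time t = 11.1·1000 / 1.2 = 9250 s = 2.569 h.
Half-life 8.32 h → k = ln 2 / 8.32 = 0.08331 h⁻¹ = 1.999 d⁻¹.
First-order decay: C = 5.520·exp(−k·t) = 5.520·0.8073 = 4.456 mg/L.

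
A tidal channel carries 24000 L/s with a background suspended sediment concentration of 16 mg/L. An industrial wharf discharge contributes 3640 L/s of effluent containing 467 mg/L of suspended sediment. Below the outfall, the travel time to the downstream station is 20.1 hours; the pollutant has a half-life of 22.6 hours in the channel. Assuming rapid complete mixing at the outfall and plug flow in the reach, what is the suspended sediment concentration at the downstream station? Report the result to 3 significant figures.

40.7 mg/L

Mixed concentration C = ΣQC/ΣQ = (24000·16.00 + 3640·467.0) / 27640 = 2084000/27640 = 75.39 mg/L.
Half-life 22.6 h → k = ln 2 / 22.6 = 0.03067 h⁻¹ = 0.7361 d⁻¹.
First-order decay: C = 75.39·exp(−k·t) = 75.39·0.5398 = 40.70 mg/L.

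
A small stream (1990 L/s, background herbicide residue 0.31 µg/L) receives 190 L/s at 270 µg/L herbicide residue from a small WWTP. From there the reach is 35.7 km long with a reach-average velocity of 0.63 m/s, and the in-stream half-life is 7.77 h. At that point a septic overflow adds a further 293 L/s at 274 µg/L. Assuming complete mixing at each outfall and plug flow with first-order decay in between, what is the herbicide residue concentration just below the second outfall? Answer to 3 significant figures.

Mass balance: C = (1990·0.3100 + 190.0·270.0) / 2180 = 51920/2180 = 23.82 µg/L; combined flow 2180 L/s.
Travel time t = 35.7·1000 / 0.63 = 56670 s = 15.74 h.
Half-life 7.77 h → k = ln 2 / 7.77 = 0.08921 h⁻¹ = 2.141 d⁻¹.
Decay over the reach: 23.82·exp(−kt) = 23.82·0.2456 = 5.848 µg/L.
Second outfall: C = (2180·5.848 + 293.0·274.0)/2473 = 37.62 µg/L.

37.6 µg/L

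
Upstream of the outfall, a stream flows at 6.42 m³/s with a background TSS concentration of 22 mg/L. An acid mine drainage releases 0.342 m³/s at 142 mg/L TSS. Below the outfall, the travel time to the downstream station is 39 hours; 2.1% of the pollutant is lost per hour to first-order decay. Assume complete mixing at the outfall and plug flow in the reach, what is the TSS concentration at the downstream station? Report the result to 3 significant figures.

Conservation of mass: C = (6.420·22.00 + 0.3420·142.0) / 6.762 = 189.8/6.762 = 28.07 mg/L.
2.1%/h lost → k = −ln(1 − 0.021) = 0.02122 h⁻¹.
First-order decay: C = 28.07·exp(−k·t) = 28.07·0.4370 = 12.27 mg/L.

12.3 mg/L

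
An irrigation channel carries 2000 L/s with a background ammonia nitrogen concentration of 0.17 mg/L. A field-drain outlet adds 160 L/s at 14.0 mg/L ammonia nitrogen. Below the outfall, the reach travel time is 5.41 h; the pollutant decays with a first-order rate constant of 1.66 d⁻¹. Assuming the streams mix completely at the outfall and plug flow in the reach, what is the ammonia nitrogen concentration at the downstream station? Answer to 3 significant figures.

0.822 mg/L

Flow-weighted average: C = (2000·0.1700 + 160.0·14.00) / 2160 = 2580/2160 = 1.194 mg/L.
Decay over the reach: 1.194·exp(−kt) = 1.194·0.6878 = 0.8216 mg/L.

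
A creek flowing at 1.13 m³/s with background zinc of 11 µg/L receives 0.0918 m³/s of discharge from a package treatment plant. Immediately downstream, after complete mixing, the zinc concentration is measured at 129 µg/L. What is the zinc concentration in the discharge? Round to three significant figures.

Mass balance: 1.130·11.00 + 0.09180·Cₑ = 1.222·129.0
→ Cₑ = (1.222·129.0 − 1.130·11.00) / 0.09180 = 1582 µg/L.

1580 µg/L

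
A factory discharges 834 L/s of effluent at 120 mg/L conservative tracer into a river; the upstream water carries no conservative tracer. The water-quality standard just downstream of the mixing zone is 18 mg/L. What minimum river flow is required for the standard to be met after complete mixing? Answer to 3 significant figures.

Set C_mix = 18: (Q·0 + 834.0·120.0) / (Q + 834.0) = 18
→ Q = 834.0·(120.0 − 18)/(18 − 0) = 4726 L/s.

4730 L/s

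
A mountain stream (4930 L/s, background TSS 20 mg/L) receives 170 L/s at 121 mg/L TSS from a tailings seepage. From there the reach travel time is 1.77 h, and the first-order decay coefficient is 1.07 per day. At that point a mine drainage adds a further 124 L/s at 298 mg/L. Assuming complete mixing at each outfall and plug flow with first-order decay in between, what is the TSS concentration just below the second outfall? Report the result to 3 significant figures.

Flow-weighted average: C = (4930·20.00 + 170.0·121.0) / 5100 = 119200/5100 = 23.37 mg/L; combined flow 5100 L/s.
Applying C = C₀e^(−kt): 23.37 × 0.9241 = 21.59 mg/L.
Second outfall: C = (5100·21.59 + 124.0·298.0)/5224 = 28.15 mg/L.

28.2 mg/L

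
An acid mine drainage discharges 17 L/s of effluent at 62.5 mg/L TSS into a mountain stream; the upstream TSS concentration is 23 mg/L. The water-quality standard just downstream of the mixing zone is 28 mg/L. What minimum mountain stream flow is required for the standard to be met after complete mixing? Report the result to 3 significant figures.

Set C_mix = 28: (Q·23.00 + 17.00·62.50) / (Q + 17.00) = 28
→ Q = 17.00·(62.50 − 28)/(28 − 23.00) = 117.3 L/s.

117 L/s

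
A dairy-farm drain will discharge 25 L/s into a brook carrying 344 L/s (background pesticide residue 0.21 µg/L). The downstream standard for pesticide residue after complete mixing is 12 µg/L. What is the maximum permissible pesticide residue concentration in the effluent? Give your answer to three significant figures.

174 µg/L

At the limit, (Qr·Cr + Qe·Cₑ)/(Qr + Qe) = 12:
Cₑ = (369.0·12 − 344.0·0.2100) / 25.00 = 174.2 µg/L.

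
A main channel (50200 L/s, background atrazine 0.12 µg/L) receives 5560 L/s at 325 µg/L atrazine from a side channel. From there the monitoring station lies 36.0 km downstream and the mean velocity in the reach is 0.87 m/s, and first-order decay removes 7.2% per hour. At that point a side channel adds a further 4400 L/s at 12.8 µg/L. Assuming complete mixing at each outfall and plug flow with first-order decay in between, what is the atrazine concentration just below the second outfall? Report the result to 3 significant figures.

13.7 µg/L

Mass balance: C = (50200·0.1200 + 5560·325.0) / 55760 = 1813000/55760 = 32.51 µg/L; combined flow 55760 L/s.
Travel time t = 36.0·1000 / 0.87 = 41380 s = 11.49 h.
7.2%/h lost → k = −ln(1 − 0.072) = 0.07472 h⁻¹.
After decay, C = 32.51 × e^(−kt) = 32.51 × 0.4236 = 13.77 µg/L.
Second outfall: C = (55760·13.77 + 4400·12.80)/60160 = 13.70 µg/L.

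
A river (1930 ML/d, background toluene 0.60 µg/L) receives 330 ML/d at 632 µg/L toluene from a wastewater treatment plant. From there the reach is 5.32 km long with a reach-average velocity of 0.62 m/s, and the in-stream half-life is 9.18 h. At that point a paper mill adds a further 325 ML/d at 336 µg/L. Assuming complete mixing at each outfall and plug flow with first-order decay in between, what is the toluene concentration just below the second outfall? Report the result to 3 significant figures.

Conservation of mass: C = (1930·0.6000 + 330.0·632.0) / 2260 = 209700/2260 = 92.80 µg/L; combined flow 2260 ML/d.
Travel time t = 5.32·1000 / 0.62 = 8581 s = 2.384 h.
Half-life 9.18 h → k = ln 2 / 9.18 = 0.07551 h⁻¹ = 1.812 d⁻¹.
Decay over the reach: 92.80·exp(−kt) = 92.80·0.8353 = 77.51 µg/L.
At the second outfall, C = (2260·77.51 + 325.0·336.0) / (2260 + 325.0) = 110.0 µg/L.

110 µg/L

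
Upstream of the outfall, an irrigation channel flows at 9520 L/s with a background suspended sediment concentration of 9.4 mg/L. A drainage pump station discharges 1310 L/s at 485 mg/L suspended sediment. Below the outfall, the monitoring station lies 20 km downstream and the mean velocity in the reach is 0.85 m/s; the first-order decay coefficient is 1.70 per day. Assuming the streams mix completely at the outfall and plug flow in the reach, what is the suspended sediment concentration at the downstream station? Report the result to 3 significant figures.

42.1 mg/L

Mixed concentration C = ΣQC/ΣQ = (9520·9.400 + 1310·485.0) / 10830 = 724800/10830 = 66.93 mg/L.
Travel time t = 20·1000 / 0.85 = 23530 s = 6.536 h.
Applying C = C₀e^(−kt): 66.93 × 0.6294 = 42.13 mg/L.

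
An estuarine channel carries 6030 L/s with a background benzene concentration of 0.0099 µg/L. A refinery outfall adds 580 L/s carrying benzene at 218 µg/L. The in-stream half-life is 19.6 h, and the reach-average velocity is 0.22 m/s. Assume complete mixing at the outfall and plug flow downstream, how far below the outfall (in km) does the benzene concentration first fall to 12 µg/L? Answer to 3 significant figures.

Mass balance: C = (6030·0.009900 + 580.0·218.0) / 6610 = 126500/6610 = 19.14 µg/L.
Half-life 19.6 h → k = ln 2 / 19.6 = 0.03536 h⁻¹ = 0.8488 d⁻¹.
Set 19.14·exp(−k·t) = 12 → t = ln(19.14/12)/k = 47510 s = 13.20 h.
Distance = v·t = 0.22·47510 = 10450 m = 10.45 km.

10.5 km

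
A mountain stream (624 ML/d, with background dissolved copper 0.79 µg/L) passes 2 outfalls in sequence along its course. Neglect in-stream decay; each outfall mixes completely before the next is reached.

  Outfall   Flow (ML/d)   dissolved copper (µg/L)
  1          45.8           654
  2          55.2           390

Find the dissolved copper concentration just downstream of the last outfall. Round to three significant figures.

71.7 µg/L

Outfall 1: combined Q = 669.8 ML/d; C = (624.0·0.7900 + 45.80·654.0)/669.8 = 45.46 µg/L.
Outfall 2: combined Q = 725.0 ML/d; C = (669.8·45.46 + 55.20·390.0)/725.0 = 71.69 µg/L.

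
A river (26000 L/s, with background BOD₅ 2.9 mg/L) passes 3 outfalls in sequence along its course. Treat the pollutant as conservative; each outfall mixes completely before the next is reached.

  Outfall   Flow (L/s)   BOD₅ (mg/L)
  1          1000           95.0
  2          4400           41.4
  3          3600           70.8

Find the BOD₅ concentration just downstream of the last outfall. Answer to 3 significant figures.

Outfall 1: combined Q = 27000 L/s; C = (26000·2.900 + 1000·95.00)/27000 = 6.311 mg/L.
Outfall 2: combined Q = 31400 L/s; C = (27000·6.311 + 4400·41.40)/31400 = 11.23 mg/L.
Outfall 3: combined Q = 35000 L/s; C = (31400·11.23 + 3600·70.80)/35000 = 17.36 mg/L.

17.4 mg/L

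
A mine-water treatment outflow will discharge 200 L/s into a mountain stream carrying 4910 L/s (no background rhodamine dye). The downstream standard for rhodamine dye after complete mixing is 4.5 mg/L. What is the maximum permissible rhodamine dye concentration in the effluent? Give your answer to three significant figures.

At the limit, (Qr·Cr + Qe·Cₑ)/(Qr + Qe) = 4.5:
Cₑ = (5110·4.5 − 4910·0) / 200.0 = 115.0 mg/L.

115 mg/L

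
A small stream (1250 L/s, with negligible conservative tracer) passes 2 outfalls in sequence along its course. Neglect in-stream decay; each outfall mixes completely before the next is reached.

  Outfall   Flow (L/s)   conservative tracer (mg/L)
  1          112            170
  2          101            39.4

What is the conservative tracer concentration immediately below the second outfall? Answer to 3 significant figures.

15.7 mg/L

After outfall 1: Q = 1250 + 112.0 = 1362 L/s; C = (1250·0 + 112.0·170.0)/1362 = 13.98 mg/L.
After outfall 2: Q = 1362 + 101.0 = 1463 L/s; C = (1362·13.98 + 101.0·39.40)/1463 = 15.73 mg/L.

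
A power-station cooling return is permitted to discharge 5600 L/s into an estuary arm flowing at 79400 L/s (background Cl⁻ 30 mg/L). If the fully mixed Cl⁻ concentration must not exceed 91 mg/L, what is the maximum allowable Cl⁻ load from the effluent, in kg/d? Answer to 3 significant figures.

Mass balance at the limit: 79400·30.00 + 5600·Cₑ = 85000·91 → Cₑ = 955.9 mg/L.
5600 L/s = 5.600 m³/s. Load = 5.600 m³/s × 955.9 g/m³ × 86 400 s/d = 462500 kg/d.

462000 kg/d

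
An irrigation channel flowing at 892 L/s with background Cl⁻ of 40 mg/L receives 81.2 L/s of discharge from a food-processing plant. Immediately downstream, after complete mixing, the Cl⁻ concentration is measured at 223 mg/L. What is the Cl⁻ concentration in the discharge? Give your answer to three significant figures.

Mass balance: 892.0·40.00 + 81.20·Cₑ = 973.2·223.0
→ Cₑ = (973.2·223.0 − 892.0·40.00) / 81.20 = 2233 mg/L.

2230 mg/L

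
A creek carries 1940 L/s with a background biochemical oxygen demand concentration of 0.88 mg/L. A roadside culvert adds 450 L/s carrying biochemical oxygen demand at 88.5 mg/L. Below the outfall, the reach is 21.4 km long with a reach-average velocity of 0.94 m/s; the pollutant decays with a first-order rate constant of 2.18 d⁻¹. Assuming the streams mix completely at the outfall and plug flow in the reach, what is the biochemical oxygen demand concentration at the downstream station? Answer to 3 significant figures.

9.78 mg/L

Conservation of mass: C = (1940·0.8800 + 450.0·88.50) / 2390 = 41530/2390 = 17.38 mg/L.
Travel time t = 21.4·1000 / 0.94 = 22770 s = 6.324 h.
Applying C = C₀e^(−kt): 17.38 × 0.5630 = 9.784 mg/L.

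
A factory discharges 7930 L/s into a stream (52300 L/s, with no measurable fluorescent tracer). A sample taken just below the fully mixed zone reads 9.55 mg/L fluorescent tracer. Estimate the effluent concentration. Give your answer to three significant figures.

Mass balance: 52300·0 + 7930·Cₑ = 60230·9.550
→ Cₑ = (60230·9.550 − 52300·0) / 7930 = 72.53 mg/L.

72.5 mg/L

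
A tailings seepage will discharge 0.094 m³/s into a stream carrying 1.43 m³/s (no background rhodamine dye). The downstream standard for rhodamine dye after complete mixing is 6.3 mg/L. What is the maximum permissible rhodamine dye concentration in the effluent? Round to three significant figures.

102 mg/L

At the limit, (Qr·Cr + Qe·Cₑ)/(Qr + Qe) = 6.3:
Cₑ = (1.524·6.3 − 1.430·0) / 0.09400 = 102.1 mg/L.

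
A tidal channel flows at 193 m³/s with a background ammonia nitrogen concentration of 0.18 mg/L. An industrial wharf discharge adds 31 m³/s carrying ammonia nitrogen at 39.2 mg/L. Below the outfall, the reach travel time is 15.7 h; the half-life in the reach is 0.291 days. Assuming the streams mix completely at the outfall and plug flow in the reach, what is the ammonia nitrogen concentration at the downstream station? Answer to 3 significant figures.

1.17 mg/L

After mixing, C = (193.0·0.1800 + 31.00·39.20) / 224.0 = 1250/224.0 = 5.580 mg/L.
Half-life 0.291 d → k = ln 2 / 0.291 = 2.382 d⁻¹.
First-order decay: C = 5.580·exp(−k·t) = 5.580·0.2105 = 1.175 mg/L.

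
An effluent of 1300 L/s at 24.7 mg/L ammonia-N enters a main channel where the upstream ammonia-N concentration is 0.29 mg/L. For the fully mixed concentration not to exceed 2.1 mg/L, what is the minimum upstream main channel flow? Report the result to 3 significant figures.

16200 L/s

Set C_mix = 2.1: (Q·0.2900 + 1300·24.70) / (Q + 1300) = 2.1
→ Q = 1300·(24.70 − 2.1)/(2.1 − 0.2900) = 16230 L/s.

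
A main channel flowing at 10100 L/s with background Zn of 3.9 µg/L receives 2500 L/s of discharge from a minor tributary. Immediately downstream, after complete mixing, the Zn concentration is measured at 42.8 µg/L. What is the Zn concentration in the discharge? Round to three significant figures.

200 µg/L

Mass balance: 10100·3.900 + 2500·Cₑ = 12600·42.80
→ Cₑ = (12600·42.80 − 10100·3.900) / 2500 = 200.0 µg/L.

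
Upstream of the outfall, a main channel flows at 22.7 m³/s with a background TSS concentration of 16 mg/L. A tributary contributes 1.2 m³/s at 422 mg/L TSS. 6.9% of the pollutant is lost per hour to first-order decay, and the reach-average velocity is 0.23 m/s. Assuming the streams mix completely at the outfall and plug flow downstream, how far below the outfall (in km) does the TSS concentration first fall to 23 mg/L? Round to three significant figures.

5.31 km

After mixing, C = (22.70·16.00 + 1.200·422.0) / 23.90 = 869.6/23.90 = 36.38 mg/L.
6.9%/h lost → k = −ln(1 − 0.069) = 0.07150 h⁻¹.
Set 36.38·exp(−k·t) = 23 → t = ln(36.38/23)/k = 23090 s = 6.415 h.
Distance = v·t = 0.23·23090 = 5312 m = 5.312 km.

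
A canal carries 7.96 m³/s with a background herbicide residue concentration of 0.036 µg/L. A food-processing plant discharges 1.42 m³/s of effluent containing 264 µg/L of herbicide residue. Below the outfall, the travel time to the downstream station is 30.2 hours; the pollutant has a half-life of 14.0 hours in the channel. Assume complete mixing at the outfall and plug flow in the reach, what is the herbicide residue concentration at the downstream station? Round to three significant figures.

Conservation of mass: C = (7.960·0.03600 + 1.420·264.0) / 9.380 = 375.2/9.380 = 40.00 µg/L.
Half-life 14.0 h → k = ln 2 / 14.0 = 0.04951 h⁻¹ = 1.188 d⁻¹.
After decay, C = 40.00 × e^(−kt) = 40.00 × 0.2242 = 8.967 µg/L.

8.97 µg/L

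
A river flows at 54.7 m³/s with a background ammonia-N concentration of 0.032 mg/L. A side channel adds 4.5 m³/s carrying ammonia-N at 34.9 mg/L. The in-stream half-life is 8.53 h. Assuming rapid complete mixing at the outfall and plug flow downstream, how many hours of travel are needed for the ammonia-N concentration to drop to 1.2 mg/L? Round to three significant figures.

9.90 h

Flow-weighted average: C = (54.70·0.03200 + 4.500·34.90) / 59.20 = 158.8/59.20 = 2.682 mg/L.
Half-life 8.53 h → k = ln 2 / 8.53 = 0.08126 h⁻¹ = 1.950 d⁻¹.
2.682·exp(−k·t) = 1.2 → t = ln(2.682/1.2)/k = 35640 s = 9.899 h.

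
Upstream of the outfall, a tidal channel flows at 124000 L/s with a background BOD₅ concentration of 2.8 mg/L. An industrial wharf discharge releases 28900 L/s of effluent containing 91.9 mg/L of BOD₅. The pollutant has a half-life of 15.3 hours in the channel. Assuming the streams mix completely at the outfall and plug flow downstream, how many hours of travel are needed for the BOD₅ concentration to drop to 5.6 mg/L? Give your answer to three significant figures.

27.7 h

Conservation of mass: C = (124000·2.800 + 28900·91.90) / 152900 = 3003000/152900 = 19.64 mg/L.
Half-life 15.3 h → k = ln 2 / 15.3 = 0.04530 h⁻¹ = 1.087 d⁻¹.
19.64·exp(−k·t) = 5.6 → t = ln(19.64/5.6)/k = 99720 s = 27.70 h.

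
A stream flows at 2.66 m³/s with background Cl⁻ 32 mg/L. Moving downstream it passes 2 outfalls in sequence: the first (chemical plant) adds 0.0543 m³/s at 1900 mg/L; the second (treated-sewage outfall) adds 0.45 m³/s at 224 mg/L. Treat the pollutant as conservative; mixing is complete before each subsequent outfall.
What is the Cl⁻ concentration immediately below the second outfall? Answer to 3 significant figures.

Outfall 1: combined Q = 2.714 m³/s; C = (2.660·32.00 + 0.05430·1900)/2.714 = 69.37 mg/L.
Outfall 2: combined Q = 3.164 m³/s; C = (2.714·69.37 + 0.4500·224.0)/3.164 = 91.36 mg/L.

91.4 mg/L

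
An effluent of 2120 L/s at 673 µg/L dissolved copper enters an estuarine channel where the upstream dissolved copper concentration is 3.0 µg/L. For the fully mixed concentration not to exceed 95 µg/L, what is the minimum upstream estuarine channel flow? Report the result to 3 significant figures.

13300 L/s

Set C_mix = 95: (Q·3.000 + 2120·673.0) / (Q + 2120) = 95
→ Q = 2120·(673.0 − 95)/(95 − 3.000) = 13320 L/s.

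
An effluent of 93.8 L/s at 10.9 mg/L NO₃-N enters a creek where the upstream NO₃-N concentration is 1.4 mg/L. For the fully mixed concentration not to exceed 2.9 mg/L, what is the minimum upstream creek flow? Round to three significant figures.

500 L/s

Set C_mix = 2.9: (Q·1.400 + 93.80·10.90) / (Q + 93.80) = 2.9
→ Q = 93.80·(10.90 − 2.9)/(2.9 − 1.400) = 500.3 L/s.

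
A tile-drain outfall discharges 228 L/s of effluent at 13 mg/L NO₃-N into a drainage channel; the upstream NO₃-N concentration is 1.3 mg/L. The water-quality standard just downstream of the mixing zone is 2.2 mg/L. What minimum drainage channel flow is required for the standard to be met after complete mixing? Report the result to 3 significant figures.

Set C_mix = 2.2: (Q·1.300 + 228.0·13.00) / (Q + 228.0) = 2.2
→ Q = 228.0·(13.00 − 2.2)/(2.2 − 1.300) = 2736 L/s.

2740 L/s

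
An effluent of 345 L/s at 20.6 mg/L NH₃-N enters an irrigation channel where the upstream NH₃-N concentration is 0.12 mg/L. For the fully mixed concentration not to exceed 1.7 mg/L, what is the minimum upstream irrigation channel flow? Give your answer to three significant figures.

4130 L/s

Set C_mix = 1.7: (Q·0.1200 + 345.0·20.60) / (Q + 345.0) = 1.7
→ Q = 345.0·(20.60 − 1.7)/(1.7 − 0.1200) = 4127 L/s.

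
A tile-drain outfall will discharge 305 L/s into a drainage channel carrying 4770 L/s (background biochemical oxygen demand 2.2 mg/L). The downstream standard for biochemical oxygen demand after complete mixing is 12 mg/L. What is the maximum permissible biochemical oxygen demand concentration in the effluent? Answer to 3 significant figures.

165 mg/L

At the limit, (Qr·Cr + Qe·Cₑ)/(Qr + Qe) = 12:
Cₑ = (5075·12 − 4770·2.200) / 305.0 = 165.3 mg/L.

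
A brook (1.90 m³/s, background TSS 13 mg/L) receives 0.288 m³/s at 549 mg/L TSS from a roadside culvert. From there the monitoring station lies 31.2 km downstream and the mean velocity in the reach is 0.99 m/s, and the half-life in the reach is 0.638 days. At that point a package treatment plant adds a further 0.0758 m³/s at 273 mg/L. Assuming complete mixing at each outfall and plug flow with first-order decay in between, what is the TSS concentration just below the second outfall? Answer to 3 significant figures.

63.5 mg/L

Mixed concentration C = ΣQC/ΣQ = (1.900·13.00 + 0.2880·549.0) / 2.188 = 182.8/2.188 = 83.55 mg/L; combined flow 2.188 m³/s.
Travel time t = 31.2·1000 / 0.99 = 31520 s = 8.754 h.
Half-life 0.638 d → k = ln 2 / 0.638 = 1.086 d⁻¹.
Applying C = C₀e^(−kt): 83.55 × 0.6728 = 56.21 mg/L.
Second outfall: C = (2.188·56.21 + 0.07580·273.0)/2.264 = 63.47 mg/L.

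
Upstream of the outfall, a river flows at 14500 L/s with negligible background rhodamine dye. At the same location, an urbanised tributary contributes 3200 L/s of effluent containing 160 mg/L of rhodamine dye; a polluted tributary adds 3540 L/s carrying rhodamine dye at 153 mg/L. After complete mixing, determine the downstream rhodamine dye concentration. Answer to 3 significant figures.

49.6 mg/L

After mixing, C = (14500·0 + 3200·160.0 + 3540·153.0) / 21240 = 1054000/21240 = 49.61 mg/L.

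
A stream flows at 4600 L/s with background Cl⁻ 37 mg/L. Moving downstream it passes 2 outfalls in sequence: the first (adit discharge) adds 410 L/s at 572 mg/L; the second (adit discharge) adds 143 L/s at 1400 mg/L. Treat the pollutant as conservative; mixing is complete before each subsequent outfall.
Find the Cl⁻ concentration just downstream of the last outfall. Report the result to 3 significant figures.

117 mg/L

Outfall 1: combined Q = 5010 L/s; C = (4600·37.00 + 410.0·572.0)/5010 = 80.78 mg/L.
Outfall 2: combined Q = 5153 L/s; C = (5010·80.78 + 143.0·1400)/5153 = 117.4 mg/L.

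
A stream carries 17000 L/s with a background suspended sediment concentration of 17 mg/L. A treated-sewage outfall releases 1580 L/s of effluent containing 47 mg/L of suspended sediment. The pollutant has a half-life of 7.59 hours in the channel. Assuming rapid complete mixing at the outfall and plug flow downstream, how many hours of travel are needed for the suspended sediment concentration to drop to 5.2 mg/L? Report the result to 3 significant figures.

Flow-weighted average: C = (17000·17.00 + 1580·47.00) / 18580 = 363300/18580 = 19.55 mg/L.
Half-life 7.59 h → k = ln 2 / 7.59 = 0.09132 h⁻¹ = 2.192 d⁻¹.
19.55·exp(−k·t) = 5.2 → t = ln(19.55/5.2)/k = 52210 s = 14.50 h.

14.5 h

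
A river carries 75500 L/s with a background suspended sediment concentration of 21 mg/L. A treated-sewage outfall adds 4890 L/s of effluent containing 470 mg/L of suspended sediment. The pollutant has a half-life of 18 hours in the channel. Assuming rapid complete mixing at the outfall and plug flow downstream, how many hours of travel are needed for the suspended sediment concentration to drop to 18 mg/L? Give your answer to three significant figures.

Conservation of mass: C = (75500·21.00 + 4890·470.0) / 80390 = 3884000/80390 = 48.31 mg/L.
Half-life 18 h → k = ln 2 / 18 = 0.03851 h⁻¹ = 0.9242 d⁻¹.
48.31·exp(−k·t) = 18 → t = ln(48.31/18)/k = 92300 s = 25.64 h.

25.6 h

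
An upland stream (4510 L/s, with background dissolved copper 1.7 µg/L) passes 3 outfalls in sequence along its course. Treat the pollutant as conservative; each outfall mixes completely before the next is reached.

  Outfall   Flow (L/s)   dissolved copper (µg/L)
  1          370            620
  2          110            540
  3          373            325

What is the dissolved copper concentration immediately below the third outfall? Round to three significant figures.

77.9 µg/L

After outfall 1: Q = 4510 + 370.0 = 4880 L/s; C = (4510·1.700 + 370.0·620.0)/4880 = 48.58 µg/L.
After outfall 2: Q = 4880 + 110.0 = 4990 L/s; C = (4880·48.58 + 110.0·540.0)/4990 = 59.41 µg/L.
After outfall 3: Q = 4990 + 373.0 = 5363 L/s; C = (4990·59.41 + 373.0·325.0)/5363 = 77.88 µg/L.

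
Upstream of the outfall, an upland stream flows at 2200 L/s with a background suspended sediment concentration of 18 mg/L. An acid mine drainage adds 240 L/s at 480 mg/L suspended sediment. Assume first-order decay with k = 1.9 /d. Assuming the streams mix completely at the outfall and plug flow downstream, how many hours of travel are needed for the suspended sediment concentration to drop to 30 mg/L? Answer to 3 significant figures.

9.46 h

Conservation of mass: C = (2200·18.00 + 240.0·480.0) / 2440 = 154800/2440 = 63.44 mg/L.
63.44·exp(−k·t) = 30 → t = ln(63.44/30)/k = 34060 s = 9.460 h.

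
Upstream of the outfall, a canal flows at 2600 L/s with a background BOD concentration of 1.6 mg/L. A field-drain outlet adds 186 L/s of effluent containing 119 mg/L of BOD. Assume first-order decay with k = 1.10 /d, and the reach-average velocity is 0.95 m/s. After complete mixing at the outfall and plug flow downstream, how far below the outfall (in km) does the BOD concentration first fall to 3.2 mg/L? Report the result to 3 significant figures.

Flow-weighted average: C = (2600·1.600 + 186.0·119.0) / 2786 = 26290/2786 = 9.438 mg/L.
Set 9.438·exp(−k·t) = 3.2 → t = ln(9.438/3.2)/k = 84950 s = 23.60 h.
Distance = v·t = 0.95·84950 = 80710 m = 80.71 km.

80.7 km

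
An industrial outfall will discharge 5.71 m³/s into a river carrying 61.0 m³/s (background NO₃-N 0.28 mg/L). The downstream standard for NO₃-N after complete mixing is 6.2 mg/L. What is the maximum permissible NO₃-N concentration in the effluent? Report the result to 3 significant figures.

69.4 mg/L

At the limit, (Qr·Cr + Qe·Cₑ)/(Qr + Qe) = 6.2:
Cₑ = (66.71·6.2 − 61.00·0.2800) / 5.710 = 69.44 mg/L.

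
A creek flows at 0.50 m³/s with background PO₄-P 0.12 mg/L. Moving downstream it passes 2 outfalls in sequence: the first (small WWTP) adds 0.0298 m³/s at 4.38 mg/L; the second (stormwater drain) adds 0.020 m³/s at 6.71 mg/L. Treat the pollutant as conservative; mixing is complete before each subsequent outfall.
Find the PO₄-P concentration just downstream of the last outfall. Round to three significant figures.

0.591 mg/L

After outfall 1: Q = 0.5000 + 0.02980 = 0.5298 m³/s; C = (0.5000·0.1200 + 0.02980·4.380)/0.5298 = 0.3596 mg/L.
After outfall 2: Q = 0.5298 + 0.02000 = 0.5498 m³/s; C = (0.5298·0.3596 + 0.02000·6.710)/0.5498 = 0.5906 mg/L.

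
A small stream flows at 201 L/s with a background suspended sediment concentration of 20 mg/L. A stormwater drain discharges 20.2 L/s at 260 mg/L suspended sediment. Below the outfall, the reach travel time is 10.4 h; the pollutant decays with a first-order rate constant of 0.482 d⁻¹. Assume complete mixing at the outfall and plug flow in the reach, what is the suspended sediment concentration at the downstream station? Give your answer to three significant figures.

34.0 mg/L

After mixing, C = (201.0·20.00 + 20.20·260.0) / 221.2 = 9272/221.2 = 41.92 mg/L.
First-order decay: C = 41.92·exp(−k·t) = 41.92·0.8115 = 34.02 mg/L.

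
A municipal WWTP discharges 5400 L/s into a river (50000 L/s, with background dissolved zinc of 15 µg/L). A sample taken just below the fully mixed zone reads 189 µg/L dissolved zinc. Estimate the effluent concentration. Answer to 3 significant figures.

1800 µg/L

Mass balance: 50000·15.00 + 5400·Cₑ = 55400·189.0
→ Cₑ = (55400·189.0 − 50000·15.00) / 5400 = 1800 µg/L.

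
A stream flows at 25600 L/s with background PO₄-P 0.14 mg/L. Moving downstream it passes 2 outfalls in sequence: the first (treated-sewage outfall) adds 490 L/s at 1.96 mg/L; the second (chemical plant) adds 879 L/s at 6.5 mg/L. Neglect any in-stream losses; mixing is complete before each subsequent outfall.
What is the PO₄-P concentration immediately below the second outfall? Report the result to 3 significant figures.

0.380 mg/L

Outfall 1: combined Q = 26090 L/s; C = (25600·0.1400 + 490.0·1.960)/26090 = 0.1742 mg/L.
Outfall 2: combined Q = 26970 L/s; C = (26090·0.1742 + 879.0·6.500)/26970 = 0.3804 mg/L.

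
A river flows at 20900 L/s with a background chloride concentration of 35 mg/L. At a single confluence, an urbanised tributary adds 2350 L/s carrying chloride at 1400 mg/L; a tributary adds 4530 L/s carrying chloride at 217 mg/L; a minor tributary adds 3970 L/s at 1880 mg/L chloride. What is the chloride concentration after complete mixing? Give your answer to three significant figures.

Flow-weighted average: C = (20900·35.00 + 2350·1400 + 4530·217.0 + 3970·1880) / 31750 = 12470000/31750 = 392.7 mg/L.

393 mg/L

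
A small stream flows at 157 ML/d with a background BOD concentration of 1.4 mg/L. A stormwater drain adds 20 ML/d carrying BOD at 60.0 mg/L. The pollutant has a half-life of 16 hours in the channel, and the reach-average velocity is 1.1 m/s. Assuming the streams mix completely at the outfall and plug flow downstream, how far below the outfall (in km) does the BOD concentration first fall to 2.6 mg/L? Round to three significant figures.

103 km

After mixing, C = (157.0·1.400 + 20.00·60.00) / 177.0 = 1420/177.0 = 8.021 mg/L.
Half-life 16 h → k = ln 2 / 16 = 0.04332 h⁻¹ = 1.040 d⁻¹.
Set 8.021·exp(−k·t) = 2.6 → t = ln(8.021/2.6)/k = 93620 s = 26.01 h.
Distance = v·t = 1.1·93620 = 103000 m = 103.0 km.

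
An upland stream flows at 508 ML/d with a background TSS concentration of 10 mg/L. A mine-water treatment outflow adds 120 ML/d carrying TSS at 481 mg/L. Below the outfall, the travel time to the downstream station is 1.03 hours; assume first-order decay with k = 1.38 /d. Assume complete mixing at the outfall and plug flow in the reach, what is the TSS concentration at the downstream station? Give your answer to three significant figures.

94.2 mg/L

Mixed concentration C = ΣQC/ΣQ = (508.0·10.00 + 120.0·481.0) / 628.0 = 62800/628.0 = 100.0 mg/L.
Decay over the reach: 100.0·exp(−kt) = 100.0·0.9425 = 94.25 mg/L.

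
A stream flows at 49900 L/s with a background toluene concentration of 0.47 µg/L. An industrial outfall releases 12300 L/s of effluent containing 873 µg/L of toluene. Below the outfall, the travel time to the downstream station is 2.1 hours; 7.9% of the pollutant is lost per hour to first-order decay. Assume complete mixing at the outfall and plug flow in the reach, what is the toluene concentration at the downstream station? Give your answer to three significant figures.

After mixing, C = (49900·0.4700 + 12300·873.0) / 62200 = 10760000/62200 = 173.0 µg/L.
7.9%/h lost → k = −ln(1 − 0.079) = 0.08230 h⁻¹.
Applying C = C₀e^(−kt): 173.0 × 0.8413 = 145.6 µg/L.

146 µg/L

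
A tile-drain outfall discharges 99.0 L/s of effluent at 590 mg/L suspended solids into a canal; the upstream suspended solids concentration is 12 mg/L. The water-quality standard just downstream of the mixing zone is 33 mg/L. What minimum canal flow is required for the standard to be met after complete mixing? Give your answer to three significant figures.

Set C_mix = 33: (Q·12.00 + 99.00·590.0) / (Q + 99.00) = 33
→ Q = 99.00·(590.0 − 33)/(33 − 12.00) = 2626 L/s.

2630 L/s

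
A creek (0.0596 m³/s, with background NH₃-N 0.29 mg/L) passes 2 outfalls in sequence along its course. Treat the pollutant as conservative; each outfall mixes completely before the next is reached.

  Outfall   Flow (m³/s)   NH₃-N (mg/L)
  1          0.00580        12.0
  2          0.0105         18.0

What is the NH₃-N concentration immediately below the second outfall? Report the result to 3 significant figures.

After outfall 1: Q = 0.05960 + 0.005800 = 0.06540 m³/s; C = (0.05960·0.2900 + 0.005800·12.00)/0.06540 = 1.329 mg/L.
After outfall 2: Q = 0.06540 + 0.01050 = 0.07590 m³/s; C = (0.06540·1.329 + 0.01050·18.00)/0.07590 = 3.635 mg/L.

3.63 mg/L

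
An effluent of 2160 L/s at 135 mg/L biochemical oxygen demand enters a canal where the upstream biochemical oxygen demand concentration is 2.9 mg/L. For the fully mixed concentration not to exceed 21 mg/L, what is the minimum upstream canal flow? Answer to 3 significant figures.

13600 L/s

Set C_mix = 21: (Q·2.900 + 2160·135.0) / (Q + 2160) = 21
→ Q = 2160·(135.0 − 21)/(21 − 2.900) = 13600 L/s.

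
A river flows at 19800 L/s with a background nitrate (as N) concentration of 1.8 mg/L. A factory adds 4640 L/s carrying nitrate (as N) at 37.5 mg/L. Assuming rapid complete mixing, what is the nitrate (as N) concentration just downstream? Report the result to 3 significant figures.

Mixed concentration C = ΣQC/ΣQ = (19800·1.800 + 4640·37.50) / 24440 = 209600/24440 = 8.578 mg/L.

8.58 mg/L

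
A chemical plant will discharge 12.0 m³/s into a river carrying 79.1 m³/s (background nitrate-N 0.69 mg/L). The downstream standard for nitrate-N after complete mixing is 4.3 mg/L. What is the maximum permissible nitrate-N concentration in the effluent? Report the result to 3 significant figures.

28.1 mg/L

At the limit, (Qr·Cr + Qe·Cₑ)/(Qr + Qe) = 4.3:
Cₑ = (91.10·4.3 − 79.10·0.6900) / 12.00 = 28.10 mg/L.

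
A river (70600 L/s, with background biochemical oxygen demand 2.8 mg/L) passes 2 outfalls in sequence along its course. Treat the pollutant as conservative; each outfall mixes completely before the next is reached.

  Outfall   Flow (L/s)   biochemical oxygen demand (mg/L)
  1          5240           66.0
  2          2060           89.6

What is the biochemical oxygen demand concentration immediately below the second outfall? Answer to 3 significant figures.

Below outfall 1: Q → 75840 L/s, C = (70600·2.800 + 5240·66.00)/75840 = 7.167 mg/L.
Below outfall 2: Q → 77900 L/s, C = (75840·7.167 + 2060·89.60)/77900 = 9.347 mg/L.

9.35 mg/L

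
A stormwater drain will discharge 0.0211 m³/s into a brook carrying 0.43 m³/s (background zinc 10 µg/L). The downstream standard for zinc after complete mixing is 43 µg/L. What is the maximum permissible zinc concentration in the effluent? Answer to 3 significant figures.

At the limit, (Qr·Cr + Qe·Cₑ)/(Qr + Qe) = 43:
Cₑ = (0.4511·43 − 0.4300·10.00) / 0.02110 = 715.5 µg/L.

716 µg/L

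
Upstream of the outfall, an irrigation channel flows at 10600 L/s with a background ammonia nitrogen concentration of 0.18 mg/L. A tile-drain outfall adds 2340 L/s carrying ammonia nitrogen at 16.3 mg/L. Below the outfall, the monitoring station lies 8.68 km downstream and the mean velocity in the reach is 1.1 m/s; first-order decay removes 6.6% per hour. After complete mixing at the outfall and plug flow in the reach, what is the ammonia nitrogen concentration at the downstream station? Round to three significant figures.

Conservation of mass: C = (10600·0.1800 + 2340·16.30) / 12940 = 40050/12940 = 3.095 mg/L.
Travel time t = 8.68·1000 / 1.1 = 7891 s = 2.192 h.
6.6%/h lost → k = −ln(1 − 0.066) = 0.06828 h⁻¹.
Applying C = C₀e^(−kt): 3.095 × 0.8610 = 2.665 mg/L.

2.66 mg/L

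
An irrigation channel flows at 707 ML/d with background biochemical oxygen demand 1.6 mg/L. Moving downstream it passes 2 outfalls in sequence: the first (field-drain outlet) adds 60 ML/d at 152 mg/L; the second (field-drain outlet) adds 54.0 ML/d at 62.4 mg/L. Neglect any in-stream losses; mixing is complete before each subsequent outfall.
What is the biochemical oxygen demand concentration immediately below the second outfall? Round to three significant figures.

Below outfall 1: Q → 767.0 ML/d, C = (707.0·1.600 + 60.00·152.0)/767.0 = 13.37 mg/L.
Below outfall 2: Q → 821.0 ML/d, C = (767.0·13.37 + 54.00·62.40)/821.0 = 16.59 mg/L.

16.6 mg/L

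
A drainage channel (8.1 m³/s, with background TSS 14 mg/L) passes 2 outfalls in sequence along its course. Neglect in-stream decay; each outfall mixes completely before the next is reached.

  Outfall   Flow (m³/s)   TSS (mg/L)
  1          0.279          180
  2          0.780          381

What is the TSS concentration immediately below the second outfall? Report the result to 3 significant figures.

Below outfall 1: Q → 8.379 m³/s, C = (8.100·14.00 + 0.2790·180.0)/8.379 = 19.53 mg/L.
Below outfall 2: Q → 9.159 m³/s, C = (8.379·19.53 + 0.7800·381.0)/9.159 = 50.31 mg/L.

50.3 mg/L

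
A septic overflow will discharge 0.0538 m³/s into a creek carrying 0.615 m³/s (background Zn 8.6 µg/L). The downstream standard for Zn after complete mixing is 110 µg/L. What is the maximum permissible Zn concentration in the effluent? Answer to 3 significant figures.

1270 µg/L

At the limit, (Qr·Cr + Qe·Cₑ)/(Qr + Qe) = 110:
Cₑ = (0.6688·110 − 0.6150·8.600) / 0.05380 = 1269 µg/L.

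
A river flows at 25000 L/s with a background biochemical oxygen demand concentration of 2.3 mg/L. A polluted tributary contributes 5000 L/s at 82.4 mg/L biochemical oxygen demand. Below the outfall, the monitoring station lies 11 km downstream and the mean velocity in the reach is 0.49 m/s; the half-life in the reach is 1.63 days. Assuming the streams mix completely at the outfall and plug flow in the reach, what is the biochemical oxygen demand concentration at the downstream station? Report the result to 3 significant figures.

14.0 mg/L

Mass balance: C = (25000·2.300 + 5000·82.40) / 30000 = 469500/30000 = 15.65 mg/L.
Travel time t = 11·1000 / 0.49 = 22450 s = 6.236 h.
Half-life 1.63 d → k = ln 2 / 1.63 = 0.4252 d⁻¹.
After decay, C = 15.65 × e^(−kt) = 15.65 × 0.8954 = 14.01 mg/L.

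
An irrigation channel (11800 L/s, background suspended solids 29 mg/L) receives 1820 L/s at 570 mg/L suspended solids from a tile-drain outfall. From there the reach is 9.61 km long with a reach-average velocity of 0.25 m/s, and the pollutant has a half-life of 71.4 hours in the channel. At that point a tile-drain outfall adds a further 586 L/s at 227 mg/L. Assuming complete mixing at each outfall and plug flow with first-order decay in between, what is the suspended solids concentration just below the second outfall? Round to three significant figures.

96.9 mg/L

Mixed concentration C = ΣQC/ΣQ = (11800·29.00 + 1820·570.0) / 13620 = 1380000/13620 = 101.3 mg/L; combined flow 13620 L/s.
Travel time t = 9.61·1000 / 0.25 = 38440 s = 10.68 h.
Half-life 71.4 h → k = ln 2 / 71.4 = 0.009708 h⁻¹ = 0.2330 d⁻¹.
Decay over the reach: 101.3·exp(−kt) = 101.3·0.9015 = 91.32 mg/L.
Second outfall: C = (13620·91.32 + 586.0·227.0)/14210 = 96.92 mg/L.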